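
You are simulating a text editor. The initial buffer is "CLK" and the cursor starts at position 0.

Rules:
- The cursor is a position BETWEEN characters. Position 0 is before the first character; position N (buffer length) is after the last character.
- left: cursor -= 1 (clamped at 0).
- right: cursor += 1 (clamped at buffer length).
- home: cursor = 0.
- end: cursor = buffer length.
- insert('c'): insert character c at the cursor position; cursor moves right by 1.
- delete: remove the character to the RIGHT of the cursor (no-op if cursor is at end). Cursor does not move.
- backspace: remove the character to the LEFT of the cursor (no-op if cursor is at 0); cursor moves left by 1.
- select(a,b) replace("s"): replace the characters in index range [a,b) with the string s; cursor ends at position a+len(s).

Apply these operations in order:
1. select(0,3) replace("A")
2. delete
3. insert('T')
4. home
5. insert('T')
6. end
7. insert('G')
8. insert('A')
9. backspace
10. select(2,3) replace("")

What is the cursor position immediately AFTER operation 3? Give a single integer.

After op 1 (select(0,3) replace("A")): buf='A' cursor=1
After op 2 (delete): buf='A' cursor=1
After op 3 (insert('T')): buf='AT' cursor=2

Answer: 2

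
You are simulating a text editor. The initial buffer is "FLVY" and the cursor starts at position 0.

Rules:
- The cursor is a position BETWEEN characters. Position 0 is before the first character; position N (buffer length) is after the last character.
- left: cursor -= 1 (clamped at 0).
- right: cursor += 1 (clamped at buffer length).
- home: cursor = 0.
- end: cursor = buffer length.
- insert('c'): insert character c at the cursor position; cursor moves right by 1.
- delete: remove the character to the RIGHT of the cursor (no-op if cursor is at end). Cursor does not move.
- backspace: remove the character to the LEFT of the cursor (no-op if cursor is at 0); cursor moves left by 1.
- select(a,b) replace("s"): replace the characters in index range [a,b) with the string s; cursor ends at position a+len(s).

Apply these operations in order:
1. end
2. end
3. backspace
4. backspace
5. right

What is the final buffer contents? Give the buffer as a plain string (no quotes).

After op 1 (end): buf='FLVY' cursor=4
After op 2 (end): buf='FLVY' cursor=4
After op 3 (backspace): buf='FLV' cursor=3
After op 4 (backspace): buf='FL' cursor=2
After op 5 (right): buf='FL' cursor=2

Answer: FL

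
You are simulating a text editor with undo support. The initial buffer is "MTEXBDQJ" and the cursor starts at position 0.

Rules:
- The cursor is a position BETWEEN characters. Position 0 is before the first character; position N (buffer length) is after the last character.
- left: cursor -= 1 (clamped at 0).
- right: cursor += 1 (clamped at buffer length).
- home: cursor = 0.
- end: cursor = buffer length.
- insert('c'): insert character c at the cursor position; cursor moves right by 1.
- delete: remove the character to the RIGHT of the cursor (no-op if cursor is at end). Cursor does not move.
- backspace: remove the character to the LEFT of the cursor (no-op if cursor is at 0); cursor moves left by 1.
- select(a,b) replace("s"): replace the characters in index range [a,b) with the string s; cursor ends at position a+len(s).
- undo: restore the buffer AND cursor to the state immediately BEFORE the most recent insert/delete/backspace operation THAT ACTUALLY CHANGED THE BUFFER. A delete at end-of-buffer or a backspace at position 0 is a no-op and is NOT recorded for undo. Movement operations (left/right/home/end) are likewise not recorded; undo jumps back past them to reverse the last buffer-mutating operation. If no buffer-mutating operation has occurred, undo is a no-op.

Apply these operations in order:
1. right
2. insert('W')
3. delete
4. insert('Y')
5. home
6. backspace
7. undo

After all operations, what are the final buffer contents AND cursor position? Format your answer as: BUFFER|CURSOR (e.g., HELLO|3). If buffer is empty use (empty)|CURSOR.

Answer: MWEXBDQJ|2

Derivation:
After op 1 (right): buf='MTEXBDQJ' cursor=1
After op 2 (insert('W')): buf='MWTEXBDQJ' cursor=2
After op 3 (delete): buf='MWEXBDQJ' cursor=2
After op 4 (insert('Y')): buf='MWYEXBDQJ' cursor=3
After op 5 (home): buf='MWYEXBDQJ' cursor=0
After op 6 (backspace): buf='MWYEXBDQJ' cursor=0
After op 7 (undo): buf='MWEXBDQJ' cursor=2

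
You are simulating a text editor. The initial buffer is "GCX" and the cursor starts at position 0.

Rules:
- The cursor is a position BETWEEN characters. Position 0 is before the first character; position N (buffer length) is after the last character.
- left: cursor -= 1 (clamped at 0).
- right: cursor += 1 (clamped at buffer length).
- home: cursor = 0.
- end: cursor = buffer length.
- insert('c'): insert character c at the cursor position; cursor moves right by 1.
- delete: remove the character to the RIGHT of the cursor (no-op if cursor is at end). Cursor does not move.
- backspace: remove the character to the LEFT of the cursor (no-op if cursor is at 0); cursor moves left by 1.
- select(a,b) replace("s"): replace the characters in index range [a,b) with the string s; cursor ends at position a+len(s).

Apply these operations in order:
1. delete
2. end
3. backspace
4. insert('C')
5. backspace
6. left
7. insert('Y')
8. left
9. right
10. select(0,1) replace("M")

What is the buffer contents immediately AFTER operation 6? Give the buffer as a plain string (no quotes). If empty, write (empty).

After op 1 (delete): buf='CX' cursor=0
After op 2 (end): buf='CX' cursor=2
After op 3 (backspace): buf='C' cursor=1
After op 4 (insert('C')): buf='CC' cursor=2
After op 5 (backspace): buf='C' cursor=1
After op 6 (left): buf='C' cursor=0

Answer: C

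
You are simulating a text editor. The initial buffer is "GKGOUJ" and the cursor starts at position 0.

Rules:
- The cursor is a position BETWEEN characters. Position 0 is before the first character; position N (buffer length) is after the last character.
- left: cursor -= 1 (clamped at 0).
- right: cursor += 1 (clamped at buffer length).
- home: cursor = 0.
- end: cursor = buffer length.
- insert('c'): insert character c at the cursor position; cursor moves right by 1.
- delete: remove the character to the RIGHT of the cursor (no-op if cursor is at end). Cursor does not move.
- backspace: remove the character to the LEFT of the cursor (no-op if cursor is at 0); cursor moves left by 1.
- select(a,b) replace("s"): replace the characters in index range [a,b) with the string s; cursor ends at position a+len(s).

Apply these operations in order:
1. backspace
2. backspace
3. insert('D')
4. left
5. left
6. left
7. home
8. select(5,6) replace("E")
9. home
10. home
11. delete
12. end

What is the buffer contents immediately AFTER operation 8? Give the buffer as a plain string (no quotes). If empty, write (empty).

Answer: DGKGOEJ

Derivation:
After op 1 (backspace): buf='GKGOUJ' cursor=0
After op 2 (backspace): buf='GKGOUJ' cursor=0
After op 3 (insert('D')): buf='DGKGOUJ' cursor=1
After op 4 (left): buf='DGKGOUJ' cursor=0
After op 5 (left): buf='DGKGOUJ' cursor=0
After op 6 (left): buf='DGKGOUJ' cursor=0
After op 7 (home): buf='DGKGOUJ' cursor=0
After op 8 (select(5,6) replace("E")): buf='DGKGOEJ' cursor=6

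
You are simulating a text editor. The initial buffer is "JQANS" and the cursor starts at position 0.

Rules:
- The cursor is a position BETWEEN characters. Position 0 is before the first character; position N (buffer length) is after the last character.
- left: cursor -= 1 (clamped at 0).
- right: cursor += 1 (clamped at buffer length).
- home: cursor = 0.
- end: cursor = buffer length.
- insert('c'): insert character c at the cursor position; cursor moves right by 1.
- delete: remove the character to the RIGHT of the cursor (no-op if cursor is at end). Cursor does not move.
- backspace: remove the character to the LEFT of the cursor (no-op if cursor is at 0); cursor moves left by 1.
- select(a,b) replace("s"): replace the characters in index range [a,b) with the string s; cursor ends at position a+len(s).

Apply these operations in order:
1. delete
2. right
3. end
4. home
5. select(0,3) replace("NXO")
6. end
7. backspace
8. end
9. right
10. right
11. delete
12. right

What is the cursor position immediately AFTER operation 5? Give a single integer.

Answer: 3

Derivation:
After op 1 (delete): buf='QANS' cursor=0
After op 2 (right): buf='QANS' cursor=1
After op 3 (end): buf='QANS' cursor=4
After op 4 (home): buf='QANS' cursor=0
After op 5 (select(0,3) replace("NXO")): buf='NXOS' cursor=3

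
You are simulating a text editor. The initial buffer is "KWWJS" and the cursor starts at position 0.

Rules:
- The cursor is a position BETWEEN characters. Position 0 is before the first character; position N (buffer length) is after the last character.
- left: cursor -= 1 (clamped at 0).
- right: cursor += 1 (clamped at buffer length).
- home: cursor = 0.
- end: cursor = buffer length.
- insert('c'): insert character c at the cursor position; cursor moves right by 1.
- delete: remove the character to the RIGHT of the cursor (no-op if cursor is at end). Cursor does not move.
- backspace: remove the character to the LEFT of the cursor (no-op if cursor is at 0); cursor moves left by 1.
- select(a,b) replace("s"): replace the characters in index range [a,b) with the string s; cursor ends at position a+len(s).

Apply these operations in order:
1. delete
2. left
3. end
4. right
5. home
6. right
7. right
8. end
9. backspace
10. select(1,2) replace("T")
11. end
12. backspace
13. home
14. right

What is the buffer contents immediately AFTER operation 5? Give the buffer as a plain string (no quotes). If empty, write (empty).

Answer: WWJS

Derivation:
After op 1 (delete): buf='WWJS' cursor=0
After op 2 (left): buf='WWJS' cursor=0
After op 3 (end): buf='WWJS' cursor=4
After op 4 (right): buf='WWJS' cursor=4
After op 5 (home): buf='WWJS' cursor=0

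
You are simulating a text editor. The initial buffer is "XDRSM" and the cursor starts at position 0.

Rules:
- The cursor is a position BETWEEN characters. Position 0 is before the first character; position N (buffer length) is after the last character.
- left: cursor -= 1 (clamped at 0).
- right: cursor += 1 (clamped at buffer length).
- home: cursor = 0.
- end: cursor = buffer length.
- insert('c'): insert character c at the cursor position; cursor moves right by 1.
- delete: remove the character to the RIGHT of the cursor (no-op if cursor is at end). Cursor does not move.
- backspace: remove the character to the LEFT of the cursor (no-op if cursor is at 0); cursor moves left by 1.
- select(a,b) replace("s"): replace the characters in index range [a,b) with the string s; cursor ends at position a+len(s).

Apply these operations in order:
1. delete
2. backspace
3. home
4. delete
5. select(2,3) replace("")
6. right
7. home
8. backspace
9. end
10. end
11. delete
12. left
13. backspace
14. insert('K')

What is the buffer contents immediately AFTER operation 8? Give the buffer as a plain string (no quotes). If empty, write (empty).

Answer: RS

Derivation:
After op 1 (delete): buf='DRSM' cursor=0
After op 2 (backspace): buf='DRSM' cursor=0
After op 3 (home): buf='DRSM' cursor=0
After op 4 (delete): buf='RSM' cursor=0
After op 5 (select(2,3) replace("")): buf='RS' cursor=2
After op 6 (right): buf='RS' cursor=2
After op 7 (home): buf='RS' cursor=0
After op 8 (backspace): buf='RS' cursor=0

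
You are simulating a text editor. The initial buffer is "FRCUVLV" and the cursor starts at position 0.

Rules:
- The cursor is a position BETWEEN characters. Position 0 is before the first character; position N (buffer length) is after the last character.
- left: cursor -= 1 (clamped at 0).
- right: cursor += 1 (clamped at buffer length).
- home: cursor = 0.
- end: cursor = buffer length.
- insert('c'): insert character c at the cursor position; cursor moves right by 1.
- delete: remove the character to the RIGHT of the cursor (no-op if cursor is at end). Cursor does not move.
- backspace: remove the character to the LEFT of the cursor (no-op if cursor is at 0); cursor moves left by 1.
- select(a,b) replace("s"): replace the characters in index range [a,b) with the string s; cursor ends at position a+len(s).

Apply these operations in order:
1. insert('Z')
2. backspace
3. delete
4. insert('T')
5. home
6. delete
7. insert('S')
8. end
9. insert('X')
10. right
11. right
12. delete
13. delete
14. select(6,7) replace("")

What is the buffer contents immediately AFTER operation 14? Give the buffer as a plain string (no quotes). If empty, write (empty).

Answer: SRCUVLX

Derivation:
After op 1 (insert('Z')): buf='ZFRCUVLV' cursor=1
After op 2 (backspace): buf='FRCUVLV' cursor=0
After op 3 (delete): buf='RCUVLV' cursor=0
After op 4 (insert('T')): buf='TRCUVLV' cursor=1
After op 5 (home): buf='TRCUVLV' cursor=0
After op 6 (delete): buf='RCUVLV' cursor=0
After op 7 (insert('S')): buf='SRCUVLV' cursor=1
After op 8 (end): buf='SRCUVLV' cursor=7
After op 9 (insert('X')): buf='SRCUVLVX' cursor=8
After op 10 (right): buf='SRCUVLVX' cursor=8
After op 11 (right): buf='SRCUVLVX' cursor=8
After op 12 (delete): buf='SRCUVLVX' cursor=8
After op 13 (delete): buf='SRCUVLVX' cursor=8
After op 14 (select(6,7) replace("")): buf='SRCUVLX' cursor=6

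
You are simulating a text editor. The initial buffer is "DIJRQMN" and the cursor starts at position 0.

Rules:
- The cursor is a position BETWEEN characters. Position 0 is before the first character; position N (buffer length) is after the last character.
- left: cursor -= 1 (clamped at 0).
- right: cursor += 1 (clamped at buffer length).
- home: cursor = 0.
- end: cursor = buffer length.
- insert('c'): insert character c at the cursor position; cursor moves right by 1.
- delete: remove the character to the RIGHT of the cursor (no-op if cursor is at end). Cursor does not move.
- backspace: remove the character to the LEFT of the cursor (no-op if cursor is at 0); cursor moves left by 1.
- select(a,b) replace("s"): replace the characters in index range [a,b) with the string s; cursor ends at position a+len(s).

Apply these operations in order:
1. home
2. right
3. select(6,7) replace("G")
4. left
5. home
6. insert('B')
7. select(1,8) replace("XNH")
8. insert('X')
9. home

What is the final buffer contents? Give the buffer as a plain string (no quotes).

After op 1 (home): buf='DIJRQMN' cursor=0
After op 2 (right): buf='DIJRQMN' cursor=1
After op 3 (select(6,7) replace("G")): buf='DIJRQMG' cursor=7
After op 4 (left): buf='DIJRQMG' cursor=6
After op 5 (home): buf='DIJRQMG' cursor=0
After op 6 (insert('B')): buf='BDIJRQMG' cursor=1
After op 7 (select(1,8) replace("XNH")): buf='BXNH' cursor=4
After op 8 (insert('X')): buf='BXNHX' cursor=5
After op 9 (home): buf='BXNHX' cursor=0

Answer: BXNHX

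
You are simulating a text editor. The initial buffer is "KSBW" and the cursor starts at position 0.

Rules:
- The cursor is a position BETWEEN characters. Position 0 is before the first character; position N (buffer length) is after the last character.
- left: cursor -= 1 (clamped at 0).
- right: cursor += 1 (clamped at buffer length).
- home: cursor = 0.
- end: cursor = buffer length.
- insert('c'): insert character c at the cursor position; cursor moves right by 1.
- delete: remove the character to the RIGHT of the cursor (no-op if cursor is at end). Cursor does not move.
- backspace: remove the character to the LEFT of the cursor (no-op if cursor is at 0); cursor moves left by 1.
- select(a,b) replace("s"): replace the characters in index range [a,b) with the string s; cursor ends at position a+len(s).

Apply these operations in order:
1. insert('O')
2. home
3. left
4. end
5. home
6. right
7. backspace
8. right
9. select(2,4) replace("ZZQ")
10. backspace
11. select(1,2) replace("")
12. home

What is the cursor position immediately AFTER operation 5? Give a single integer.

Answer: 0

Derivation:
After op 1 (insert('O')): buf='OKSBW' cursor=1
After op 2 (home): buf='OKSBW' cursor=0
After op 3 (left): buf='OKSBW' cursor=0
After op 4 (end): buf='OKSBW' cursor=5
After op 5 (home): buf='OKSBW' cursor=0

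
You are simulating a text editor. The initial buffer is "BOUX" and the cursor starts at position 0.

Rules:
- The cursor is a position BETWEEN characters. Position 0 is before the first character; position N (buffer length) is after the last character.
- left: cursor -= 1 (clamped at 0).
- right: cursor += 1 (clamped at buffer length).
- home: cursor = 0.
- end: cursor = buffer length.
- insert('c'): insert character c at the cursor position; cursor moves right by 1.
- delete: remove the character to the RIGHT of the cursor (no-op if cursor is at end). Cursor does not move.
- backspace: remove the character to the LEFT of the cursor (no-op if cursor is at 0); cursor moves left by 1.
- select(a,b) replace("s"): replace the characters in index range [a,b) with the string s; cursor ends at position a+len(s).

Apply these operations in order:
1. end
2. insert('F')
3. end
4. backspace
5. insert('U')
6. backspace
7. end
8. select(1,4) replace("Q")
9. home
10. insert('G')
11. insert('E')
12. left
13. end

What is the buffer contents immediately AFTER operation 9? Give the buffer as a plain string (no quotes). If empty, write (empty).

Answer: BQ

Derivation:
After op 1 (end): buf='BOUX' cursor=4
After op 2 (insert('F')): buf='BOUXF' cursor=5
After op 3 (end): buf='BOUXF' cursor=5
After op 4 (backspace): buf='BOUX' cursor=4
After op 5 (insert('U')): buf='BOUXU' cursor=5
After op 6 (backspace): buf='BOUX' cursor=4
After op 7 (end): buf='BOUX' cursor=4
After op 8 (select(1,4) replace("Q")): buf='BQ' cursor=2
After op 9 (home): buf='BQ' cursor=0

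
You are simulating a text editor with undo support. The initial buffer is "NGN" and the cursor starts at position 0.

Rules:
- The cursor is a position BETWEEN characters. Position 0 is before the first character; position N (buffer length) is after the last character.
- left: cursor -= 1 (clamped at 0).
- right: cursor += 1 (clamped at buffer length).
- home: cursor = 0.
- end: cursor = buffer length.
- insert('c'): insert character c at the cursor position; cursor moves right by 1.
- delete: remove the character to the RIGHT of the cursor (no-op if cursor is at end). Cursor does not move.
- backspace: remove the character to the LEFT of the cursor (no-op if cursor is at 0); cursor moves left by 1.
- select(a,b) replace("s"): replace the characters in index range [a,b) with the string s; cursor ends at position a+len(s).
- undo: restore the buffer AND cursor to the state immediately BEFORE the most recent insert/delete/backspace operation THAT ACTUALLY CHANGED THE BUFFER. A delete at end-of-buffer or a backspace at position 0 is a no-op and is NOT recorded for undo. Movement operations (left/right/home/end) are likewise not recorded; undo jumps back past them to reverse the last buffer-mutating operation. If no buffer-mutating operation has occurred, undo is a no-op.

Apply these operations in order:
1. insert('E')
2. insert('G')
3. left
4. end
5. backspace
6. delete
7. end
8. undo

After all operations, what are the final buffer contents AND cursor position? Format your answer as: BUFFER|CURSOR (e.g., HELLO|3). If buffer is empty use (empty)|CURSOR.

Answer: EGNGN|5

Derivation:
After op 1 (insert('E')): buf='ENGN' cursor=1
After op 2 (insert('G')): buf='EGNGN' cursor=2
After op 3 (left): buf='EGNGN' cursor=1
After op 4 (end): buf='EGNGN' cursor=5
After op 5 (backspace): buf='EGNG' cursor=4
After op 6 (delete): buf='EGNG' cursor=4
After op 7 (end): buf='EGNG' cursor=4
After op 8 (undo): buf='EGNGN' cursor=5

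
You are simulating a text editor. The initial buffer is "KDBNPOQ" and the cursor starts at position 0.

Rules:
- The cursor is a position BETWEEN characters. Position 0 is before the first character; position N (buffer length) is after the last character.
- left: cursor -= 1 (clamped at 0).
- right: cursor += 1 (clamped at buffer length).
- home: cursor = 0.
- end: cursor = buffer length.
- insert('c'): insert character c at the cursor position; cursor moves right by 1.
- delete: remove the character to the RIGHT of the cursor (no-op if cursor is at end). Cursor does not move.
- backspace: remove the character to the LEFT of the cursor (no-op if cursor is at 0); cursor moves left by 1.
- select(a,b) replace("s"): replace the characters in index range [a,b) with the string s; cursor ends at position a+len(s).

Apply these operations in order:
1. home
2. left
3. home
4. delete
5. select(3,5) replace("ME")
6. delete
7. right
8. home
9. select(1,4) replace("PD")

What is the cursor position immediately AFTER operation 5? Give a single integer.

Answer: 5

Derivation:
After op 1 (home): buf='KDBNPOQ' cursor=0
After op 2 (left): buf='KDBNPOQ' cursor=0
After op 3 (home): buf='KDBNPOQ' cursor=0
After op 4 (delete): buf='DBNPOQ' cursor=0
After op 5 (select(3,5) replace("ME")): buf='DBNMEQ' cursor=5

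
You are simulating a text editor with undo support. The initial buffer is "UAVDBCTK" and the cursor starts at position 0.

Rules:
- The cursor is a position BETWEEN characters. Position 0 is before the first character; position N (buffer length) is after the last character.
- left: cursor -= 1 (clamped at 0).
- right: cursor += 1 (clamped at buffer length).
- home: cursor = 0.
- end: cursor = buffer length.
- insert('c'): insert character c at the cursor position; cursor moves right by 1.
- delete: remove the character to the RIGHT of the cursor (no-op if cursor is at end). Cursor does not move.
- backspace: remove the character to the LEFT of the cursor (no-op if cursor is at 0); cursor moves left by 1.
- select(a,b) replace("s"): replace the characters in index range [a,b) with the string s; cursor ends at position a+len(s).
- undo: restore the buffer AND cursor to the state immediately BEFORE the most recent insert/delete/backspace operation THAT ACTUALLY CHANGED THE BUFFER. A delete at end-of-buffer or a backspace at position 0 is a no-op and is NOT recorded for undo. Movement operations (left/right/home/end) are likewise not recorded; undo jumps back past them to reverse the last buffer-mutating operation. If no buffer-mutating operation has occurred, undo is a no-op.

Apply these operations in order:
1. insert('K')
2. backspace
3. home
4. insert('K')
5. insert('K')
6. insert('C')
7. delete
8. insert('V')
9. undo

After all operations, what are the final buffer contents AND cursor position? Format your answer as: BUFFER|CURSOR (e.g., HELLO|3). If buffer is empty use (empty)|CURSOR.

Answer: KKCAVDBCTK|3

Derivation:
After op 1 (insert('K')): buf='KUAVDBCTK' cursor=1
After op 2 (backspace): buf='UAVDBCTK' cursor=0
After op 3 (home): buf='UAVDBCTK' cursor=0
After op 4 (insert('K')): buf='KUAVDBCTK' cursor=1
After op 5 (insert('K')): buf='KKUAVDBCTK' cursor=2
After op 6 (insert('C')): buf='KKCUAVDBCTK' cursor=3
After op 7 (delete): buf='KKCAVDBCTK' cursor=3
After op 8 (insert('V')): buf='KKCVAVDBCTK' cursor=4
After op 9 (undo): buf='KKCAVDBCTK' cursor=3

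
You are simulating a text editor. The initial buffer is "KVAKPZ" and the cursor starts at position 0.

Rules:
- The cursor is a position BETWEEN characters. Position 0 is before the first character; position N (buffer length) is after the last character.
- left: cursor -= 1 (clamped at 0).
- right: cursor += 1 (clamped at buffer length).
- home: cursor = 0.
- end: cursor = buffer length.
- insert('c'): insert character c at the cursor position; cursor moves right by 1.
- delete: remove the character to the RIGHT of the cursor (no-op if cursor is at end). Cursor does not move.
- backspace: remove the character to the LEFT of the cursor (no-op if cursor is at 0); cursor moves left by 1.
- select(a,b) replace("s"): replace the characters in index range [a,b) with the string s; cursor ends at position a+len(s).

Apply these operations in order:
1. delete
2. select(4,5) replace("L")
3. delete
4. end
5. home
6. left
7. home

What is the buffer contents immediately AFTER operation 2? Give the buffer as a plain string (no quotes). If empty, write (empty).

Answer: VAKPL

Derivation:
After op 1 (delete): buf='VAKPZ' cursor=0
After op 2 (select(4,5) replace("L")): buf='VAKPL' cursor=5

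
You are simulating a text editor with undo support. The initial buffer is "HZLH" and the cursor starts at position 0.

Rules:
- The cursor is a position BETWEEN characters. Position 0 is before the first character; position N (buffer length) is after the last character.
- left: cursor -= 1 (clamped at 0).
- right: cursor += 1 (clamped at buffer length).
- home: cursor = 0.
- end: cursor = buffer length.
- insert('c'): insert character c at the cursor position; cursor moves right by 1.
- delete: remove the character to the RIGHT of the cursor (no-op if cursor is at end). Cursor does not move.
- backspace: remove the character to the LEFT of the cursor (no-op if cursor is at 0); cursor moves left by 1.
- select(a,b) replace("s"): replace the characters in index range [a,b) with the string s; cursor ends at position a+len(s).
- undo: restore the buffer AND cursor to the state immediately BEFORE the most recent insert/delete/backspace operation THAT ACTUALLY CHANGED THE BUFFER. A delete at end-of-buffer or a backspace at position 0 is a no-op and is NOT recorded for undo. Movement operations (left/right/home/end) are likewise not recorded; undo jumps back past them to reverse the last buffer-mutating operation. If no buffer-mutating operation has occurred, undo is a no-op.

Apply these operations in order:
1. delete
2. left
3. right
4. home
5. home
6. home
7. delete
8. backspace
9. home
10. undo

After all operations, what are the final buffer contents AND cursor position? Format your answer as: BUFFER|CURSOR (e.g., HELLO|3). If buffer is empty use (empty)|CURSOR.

After op 1 (delete): buf='ZLH' cursor=0
After op 2 (left): buf='ZLH' cursor=0
After op 3 (right): buf='ZLH' cursor=1
After op 4 (home): buf='ZLH' cursor=0
After op 5 (home): buf='ZLH' cursor=0
After op 6 (home): buf='ZLH' cursor=0
After op 7 (delete): buf='LH' cursor=0
After op 8 (backspace): buf='LH' cursor=0
After op 9 (home): buf='LH' cursor=0
After op 10 (undo): buf='ZLH' cursor=0

Answer: ZLH|0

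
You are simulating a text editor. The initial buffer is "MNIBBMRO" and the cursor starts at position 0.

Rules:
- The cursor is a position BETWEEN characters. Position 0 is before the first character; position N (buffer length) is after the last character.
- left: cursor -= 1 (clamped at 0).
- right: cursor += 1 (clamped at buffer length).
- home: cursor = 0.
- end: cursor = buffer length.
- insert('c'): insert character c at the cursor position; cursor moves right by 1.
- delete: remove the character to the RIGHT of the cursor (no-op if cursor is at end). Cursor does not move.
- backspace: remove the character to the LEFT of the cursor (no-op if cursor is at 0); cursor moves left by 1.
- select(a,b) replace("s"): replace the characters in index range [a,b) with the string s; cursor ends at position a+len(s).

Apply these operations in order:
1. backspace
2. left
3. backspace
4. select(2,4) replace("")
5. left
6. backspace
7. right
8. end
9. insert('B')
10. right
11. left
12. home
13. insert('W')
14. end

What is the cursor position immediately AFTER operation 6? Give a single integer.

After op 1 (backspace): buf='MNIBBMRO' cursor=0
After op 2 (left): buf='MNIBBMRO' cursor=0
After op 3 (backspace): buf='MNIBBMRO' cursor=0
After op 4 (select(2,4) replace("")): buf='MNBMRO' cursor=2
After op 5 (left): buf='MNBMRO' cursor=1
After op 6 (backspace): buf='NBMRO' cursor=0

Answer: 0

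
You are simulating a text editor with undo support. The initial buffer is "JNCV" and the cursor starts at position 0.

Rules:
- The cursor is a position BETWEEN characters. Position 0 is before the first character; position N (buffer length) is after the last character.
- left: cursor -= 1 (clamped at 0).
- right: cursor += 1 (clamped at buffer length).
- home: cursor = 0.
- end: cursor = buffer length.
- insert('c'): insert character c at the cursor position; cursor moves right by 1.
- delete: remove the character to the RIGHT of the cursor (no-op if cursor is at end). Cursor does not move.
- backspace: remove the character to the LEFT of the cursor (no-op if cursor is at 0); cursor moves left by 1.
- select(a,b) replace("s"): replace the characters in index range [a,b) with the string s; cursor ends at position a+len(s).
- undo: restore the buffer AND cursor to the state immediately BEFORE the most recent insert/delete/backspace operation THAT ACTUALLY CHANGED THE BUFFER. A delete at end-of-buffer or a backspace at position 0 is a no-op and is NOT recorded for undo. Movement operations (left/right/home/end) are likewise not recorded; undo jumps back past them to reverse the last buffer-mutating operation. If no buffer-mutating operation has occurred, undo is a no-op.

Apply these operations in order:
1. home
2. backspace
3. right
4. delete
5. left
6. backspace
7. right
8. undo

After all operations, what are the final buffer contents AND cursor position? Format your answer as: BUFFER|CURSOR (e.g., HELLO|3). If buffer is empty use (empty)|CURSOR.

Answer: JNCV|1

Derivation:
After op 1 (home): buf='JNCV' cursor=0
After op 2 (backspace): buf='JNCV' cursor=0
After op 3 (right): buf='JNCV' cursor=1
After op 4 (delete): buf='JCV' cursor=1
After op 5 (left): buf='JCV' cursor=0
After op 6 (backspace): buf='JCV' cursor=0
After op 7 (right): buf='JCV' cursor=1
After op 8 (undo): buf='JNCV' cursor=1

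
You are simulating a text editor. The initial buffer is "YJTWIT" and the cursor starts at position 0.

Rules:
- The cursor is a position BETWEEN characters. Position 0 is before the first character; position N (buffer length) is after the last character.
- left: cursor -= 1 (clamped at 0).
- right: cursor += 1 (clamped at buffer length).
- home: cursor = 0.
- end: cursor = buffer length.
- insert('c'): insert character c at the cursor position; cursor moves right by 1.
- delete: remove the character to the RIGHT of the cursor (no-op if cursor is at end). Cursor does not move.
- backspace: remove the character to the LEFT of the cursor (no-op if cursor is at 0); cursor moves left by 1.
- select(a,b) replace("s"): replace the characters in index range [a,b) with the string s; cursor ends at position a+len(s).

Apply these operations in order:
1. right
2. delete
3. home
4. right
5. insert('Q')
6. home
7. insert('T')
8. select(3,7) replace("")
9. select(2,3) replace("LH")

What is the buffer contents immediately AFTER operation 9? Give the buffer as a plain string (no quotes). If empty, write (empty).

After op 1 (right): buf='YJTWIT' cursor=1
After op 2 (delete): buf='YTWIT' cursor=1
After op 3 (home): buf='YTWIT' cursor=0
After op 4 (right): buf='YTWIT' cursor=1
After op 5 (insert('Q')): buf='YQTWIT' cursor=2
After op 6 (home): buf='YQTWIT' cursor=0
After op 7 (insert('T')): buf='TYQTWIT' cursor=1
After op 8 (select(3,7) replace("")): buf='TYQ' cursor=3
After op 9 (select(2,3) replace("LH")): buf='TYLH' cursor=4

Answer: TYLH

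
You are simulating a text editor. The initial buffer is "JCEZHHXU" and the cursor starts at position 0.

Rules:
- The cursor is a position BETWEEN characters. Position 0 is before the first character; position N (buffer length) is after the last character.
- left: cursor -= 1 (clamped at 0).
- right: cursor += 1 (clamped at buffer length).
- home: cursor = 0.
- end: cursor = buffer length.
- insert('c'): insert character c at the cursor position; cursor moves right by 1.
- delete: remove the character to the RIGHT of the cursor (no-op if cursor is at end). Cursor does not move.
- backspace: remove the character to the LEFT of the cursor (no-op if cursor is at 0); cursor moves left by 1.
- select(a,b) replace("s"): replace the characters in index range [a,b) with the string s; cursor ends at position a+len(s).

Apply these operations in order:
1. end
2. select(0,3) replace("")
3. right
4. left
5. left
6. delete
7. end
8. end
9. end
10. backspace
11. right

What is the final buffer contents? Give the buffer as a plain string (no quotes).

After op 1 (end): buf='JCEZHHXU' cursor=8
After op 2 (select(0,3) replace("")): buf='ZHHXU' cursor=0
After op 3 (right): buf='ZHHXU' cursor=1
After op 4 (left): buf='ZHHXU' cursor=0
After op 5 (left): buf='ZHHXU' cursor=0
After op 6 (delete): buf='HHXU' cursor=0
After op 7 (end): buf='HHXU' cursor=4
After op 8 (end): buf='HHXU' cursor=4
After op 9 (end): buf='HHXU' cursor=4
After op 10 (backspace): buf='HHX' cursor=3
After op 11 (right): buf='HHX' cursor=3

Answer: HHX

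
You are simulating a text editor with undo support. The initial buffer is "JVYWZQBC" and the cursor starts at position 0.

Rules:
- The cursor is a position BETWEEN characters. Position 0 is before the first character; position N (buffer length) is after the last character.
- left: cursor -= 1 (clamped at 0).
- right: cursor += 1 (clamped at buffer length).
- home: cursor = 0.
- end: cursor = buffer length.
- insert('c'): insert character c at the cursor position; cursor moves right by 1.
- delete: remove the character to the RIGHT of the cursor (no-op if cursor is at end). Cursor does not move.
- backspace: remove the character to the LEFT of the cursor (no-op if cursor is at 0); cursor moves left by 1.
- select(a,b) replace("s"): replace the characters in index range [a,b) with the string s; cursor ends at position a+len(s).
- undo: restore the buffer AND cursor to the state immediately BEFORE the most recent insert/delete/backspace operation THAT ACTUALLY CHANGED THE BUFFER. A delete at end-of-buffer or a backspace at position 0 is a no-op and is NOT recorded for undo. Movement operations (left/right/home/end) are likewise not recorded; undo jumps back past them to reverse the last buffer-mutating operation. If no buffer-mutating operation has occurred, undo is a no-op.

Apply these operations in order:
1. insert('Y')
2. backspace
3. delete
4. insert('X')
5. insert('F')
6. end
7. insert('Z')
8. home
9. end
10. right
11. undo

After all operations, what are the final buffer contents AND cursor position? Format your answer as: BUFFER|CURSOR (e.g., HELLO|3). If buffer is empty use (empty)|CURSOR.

Answer: XFVYWZQBC|9

Derivation:
After op 1 (insert('Y')): buf='YJVYWZQBC' cursor=1
After op 2 (backspace): buf='JVYWZQBC' cursor=0
After op 3 (delete): buf='VYWZQBC' cursor=0
After op 4 (insert('X')): buf='XVYWZQBC' cursor=1
After op 5 (insert('F')): buf='XFVYWZQBC' cursor=2
After op 6 (end): buf='XFVYWZQBC' cursor=9
After op 7 (insert('Z')): buf='XFVYWZQBCZ' cursor=10
After op 8 (home): buf='XFVYWZQBCZ' cursor=0
After op 9 (end): buf='XFVYWZQBCZ' cursor=10
After op 10 (right): buf='XFVYWZQBCZ' cursor=10
After op 11 (undo): buf='XFVYWZQBC' cursor=9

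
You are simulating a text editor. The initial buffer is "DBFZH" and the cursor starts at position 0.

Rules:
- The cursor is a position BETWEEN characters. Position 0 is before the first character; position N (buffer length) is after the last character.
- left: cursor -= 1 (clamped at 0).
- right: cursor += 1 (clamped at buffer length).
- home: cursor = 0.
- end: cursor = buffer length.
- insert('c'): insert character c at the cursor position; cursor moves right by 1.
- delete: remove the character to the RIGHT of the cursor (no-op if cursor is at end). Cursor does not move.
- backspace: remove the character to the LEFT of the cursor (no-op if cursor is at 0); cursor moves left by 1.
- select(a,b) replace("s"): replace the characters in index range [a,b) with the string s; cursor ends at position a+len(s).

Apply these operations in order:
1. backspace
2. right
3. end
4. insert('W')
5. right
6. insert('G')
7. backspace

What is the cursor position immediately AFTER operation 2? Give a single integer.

Answer: 1

Derivation:
After op 1 (backspace): buf='DBFZH' cursor=0
After op 2 (right): buf='DBFZH' cursor=1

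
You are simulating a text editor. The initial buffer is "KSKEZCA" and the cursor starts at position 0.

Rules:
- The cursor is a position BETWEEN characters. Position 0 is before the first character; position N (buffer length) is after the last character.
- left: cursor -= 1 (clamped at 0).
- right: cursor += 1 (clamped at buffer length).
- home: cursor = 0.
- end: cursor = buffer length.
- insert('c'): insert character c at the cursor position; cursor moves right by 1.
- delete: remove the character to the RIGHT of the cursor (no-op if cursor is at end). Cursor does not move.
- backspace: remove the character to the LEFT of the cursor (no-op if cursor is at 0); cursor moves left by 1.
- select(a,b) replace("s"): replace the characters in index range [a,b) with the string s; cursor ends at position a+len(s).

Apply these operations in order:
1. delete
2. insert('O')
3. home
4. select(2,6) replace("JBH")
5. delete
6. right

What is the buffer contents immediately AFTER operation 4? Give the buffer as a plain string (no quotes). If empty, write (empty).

After op 1 (delete): buf='SKEZCA' cursor=0
After op 2 (insert('O')): buf='OSKEZCA' cursor=1
After op 3 (home): buf='OSKEZCA' cursor=0
After op 4 (select(2,6) replace("JBH")): buf='OSJBHA' cursor=5

Answer: OSJBHA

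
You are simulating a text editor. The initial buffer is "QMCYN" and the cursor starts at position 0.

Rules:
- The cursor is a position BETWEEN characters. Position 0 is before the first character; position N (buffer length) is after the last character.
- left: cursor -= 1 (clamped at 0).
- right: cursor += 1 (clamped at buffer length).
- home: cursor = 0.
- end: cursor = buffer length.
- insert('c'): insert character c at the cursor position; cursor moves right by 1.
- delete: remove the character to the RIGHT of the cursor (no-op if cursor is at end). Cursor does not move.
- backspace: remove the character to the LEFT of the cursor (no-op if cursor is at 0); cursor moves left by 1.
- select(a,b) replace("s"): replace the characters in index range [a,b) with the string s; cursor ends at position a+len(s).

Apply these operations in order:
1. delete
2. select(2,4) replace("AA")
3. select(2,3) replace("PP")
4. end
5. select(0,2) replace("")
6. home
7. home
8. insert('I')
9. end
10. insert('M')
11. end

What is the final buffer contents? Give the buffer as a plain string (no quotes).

Answer: IPPAM

Derivation:
After op 1 (delete): buf='MCYN' cursor=0
After op 2 (select(2,4) replace("AA")): buf='MCAA' cursor=4
After op 3 (select(2,3) replace("PP")): buf='MCPPA' cursor=4
After op 4 (end): buf='MCPPA' cursor=5
After op 5 (select(0,2) replace("")): buf='PPA' cursor=0
After op 6 (home): buf='PPA' cursor=0
After op 7 (home): buf='PPA' cursor=0
After op 8 (insert('I')): buf='IPPA' cursor=1
After op 9 (end): buf='IPPA' cursor=4
After op 10 (insert('M')): buf='IPPAM' cursor=5
After op 11 (end): buf='IPPAM' cursor=5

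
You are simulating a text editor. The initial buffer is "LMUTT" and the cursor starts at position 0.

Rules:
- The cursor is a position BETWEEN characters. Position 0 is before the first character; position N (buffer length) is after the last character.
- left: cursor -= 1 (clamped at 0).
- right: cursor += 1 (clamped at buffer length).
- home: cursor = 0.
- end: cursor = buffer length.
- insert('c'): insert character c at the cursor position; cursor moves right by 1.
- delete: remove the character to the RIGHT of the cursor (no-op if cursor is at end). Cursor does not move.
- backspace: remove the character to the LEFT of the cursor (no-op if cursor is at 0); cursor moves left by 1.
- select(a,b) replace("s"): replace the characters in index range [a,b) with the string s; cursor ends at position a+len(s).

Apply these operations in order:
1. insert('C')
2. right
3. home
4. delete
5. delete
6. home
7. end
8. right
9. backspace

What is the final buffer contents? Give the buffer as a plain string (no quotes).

After op 1 (insert('C')): buf='CLMUTT' cursor=1
After op 2 (right): buf='CLMUTT' cursor=2
After op 3 (home): buf='CLMUTT' cursor=0
After op 4 (delete): buf='LMUTT' cursor=0
After op 5 (delete): buf='MUTT' cursor=0
After op 6 (home): buf='MUTT' cursor=0
After op 7 (end): buf='MUTT' cursor=4
After op 8 (right): buf='MUTT' cursor=4
After op 9 (backspace): buf='MUT' cursor=3

Answer: MUT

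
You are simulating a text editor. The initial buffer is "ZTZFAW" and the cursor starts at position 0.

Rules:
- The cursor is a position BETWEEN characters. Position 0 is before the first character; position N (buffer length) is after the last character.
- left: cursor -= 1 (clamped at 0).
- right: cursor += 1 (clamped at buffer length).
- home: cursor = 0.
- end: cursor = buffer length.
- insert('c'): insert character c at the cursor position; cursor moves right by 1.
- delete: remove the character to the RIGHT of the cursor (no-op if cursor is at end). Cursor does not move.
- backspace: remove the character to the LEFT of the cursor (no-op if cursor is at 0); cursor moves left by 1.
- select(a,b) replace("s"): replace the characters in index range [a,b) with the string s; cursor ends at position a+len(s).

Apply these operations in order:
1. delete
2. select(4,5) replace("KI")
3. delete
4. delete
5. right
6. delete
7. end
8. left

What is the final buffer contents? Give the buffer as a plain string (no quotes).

After op 1 (delete): buf='TZFAW' cursor=0
After op 2 (select(4,5) replace("KI")): buf='TZFAKI' cursor=6
After op 3 (delete): buf='TZFAKI' cursor=6
After op 4 (delete): buf='TZFAKI' cursor=6
After op 5 (right): buf='TZFAKI' cursor=6
After op 6 (delete): buf='TZFAKI' cursor=6
After op 7 (end): buf='TZFAKI' cursor=6
After op 8 (left): buf='TZFAKI' cursor=5

Answer: TZFAKI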